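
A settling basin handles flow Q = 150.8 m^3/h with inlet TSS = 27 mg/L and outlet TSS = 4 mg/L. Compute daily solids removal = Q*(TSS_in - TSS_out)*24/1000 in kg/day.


Concentration drop: TSS_in - TSS_out = 27 - 4 = 23 mg/L
Hourly solids removed = Q * dTSS = 150.8 m^3/h * 23 mg/L = 3468.4 g/h  (m^3/h * mg/L = g/h)
Daily solids removed = 3468.4 * 24 = 83241.6 g/day
Convert g to kg: 83241.6 / 1000 = 83.2416 kg/day

83.2416 kg/day


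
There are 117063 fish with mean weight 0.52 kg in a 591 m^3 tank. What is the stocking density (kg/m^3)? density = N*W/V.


Total biomass = 117063 fish * 0.52 kg = 60872.76 kg
Density = total biomass / volume = 60872.76 / 591 = 103 kg/m^3

103 kg/m^3


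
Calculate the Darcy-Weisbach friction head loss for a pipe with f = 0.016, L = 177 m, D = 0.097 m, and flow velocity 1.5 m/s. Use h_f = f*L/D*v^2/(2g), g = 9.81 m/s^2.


v^2 = 1.5^2 = 2.25 m^2/s^2
L/D = 177/0.097 = 1824.7423
h_f = f*(L/D)*v^2/(2g) = 0.016 * 1824.7423 * 2.25 / 19.62 = 3.34815 m

3.34815 m


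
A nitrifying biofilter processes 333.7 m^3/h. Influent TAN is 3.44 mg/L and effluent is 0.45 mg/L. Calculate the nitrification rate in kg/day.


Concentration drop: TAN_in - TAN_out = 3.44 - 0.45 = 2.99 mg/L
Hourly TAN removed = Q * dTAN = 333.7 m^3/h * 2.99 mg/L = 997.763 g/h  (m^3/h * mg/L = g/h)
Daily TAN removed = 997.763 * 24 = 23946.312 g/day
Convert to kg/day: 23946.312 / 1000 = 23.946312 kg/day

23.946312 kg/day


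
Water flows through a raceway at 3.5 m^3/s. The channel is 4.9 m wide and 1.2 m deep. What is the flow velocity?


Cross-sectional area = W * d = 4.9 * 1.2 = 5.88 m^2
Velocity = Q / A = 3.5 / 5.88 = 0.595238 m/s

0.595238 m/s


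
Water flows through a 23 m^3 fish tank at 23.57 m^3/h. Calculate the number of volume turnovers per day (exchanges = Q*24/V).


Daily flow volume = 23.57 m^3/h * 24 h = 565.68 m^3/day
Exchanges = daily flow / tank volume = 565.68 / 23 = 24.5948 exchanges/day

24.5948 exchanges/day


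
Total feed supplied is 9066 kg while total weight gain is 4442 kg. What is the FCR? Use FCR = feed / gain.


FCR = feed consumed / weight gained
FCR = 9066 kg / 4442 kg = 2.04097

2.04097


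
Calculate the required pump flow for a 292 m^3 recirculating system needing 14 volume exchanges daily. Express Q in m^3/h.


Daily recirculation volume = 292 m^3 * 14 = 4088 m^3/day
Flow rate Q = daily volume / 24 h = 4088 / 24 = 170.333 m^3/h

170.333 m^3/h


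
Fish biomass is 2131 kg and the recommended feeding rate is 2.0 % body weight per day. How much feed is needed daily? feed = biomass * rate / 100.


Feeding rate fraction = 2.0% / 100 = 0.02
Daily feed = 2131 kg * 0.02 = 42.62 kg/day

42.62 kg/day


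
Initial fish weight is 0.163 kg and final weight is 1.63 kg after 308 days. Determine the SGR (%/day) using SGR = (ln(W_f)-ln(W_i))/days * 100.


ln(W_f) = ln(1.63) = 0.48858001
ln(W_i) = ln(0.163) = -1.8140051
ln(W_f) - ln(W_i) = 0.48858001 - -1.8140051 = 2.3025851
SGR = 2.3025851 / 308 * 100 = 0.747593 %/day

0.747593 %/day


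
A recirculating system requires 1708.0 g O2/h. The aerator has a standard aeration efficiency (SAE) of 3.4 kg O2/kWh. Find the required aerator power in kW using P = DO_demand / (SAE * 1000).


SAE in g O2/kWh = 3.4 * 1000 = 3400 g/kWh
P = DO_demand / SAE_g = 1708.0 / 3400 = 0.502353 kW

0.502353 kW


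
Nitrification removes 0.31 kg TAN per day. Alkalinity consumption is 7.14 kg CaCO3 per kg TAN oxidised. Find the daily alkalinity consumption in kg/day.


Alkalinity factor: 7.14 kg CaCO3 consumed per kg TAN nitrified
alk = 0.31 kg TAN * 7.14 = 2.2134 kg CaCO3/day

2.2134 kg CaCO3/day


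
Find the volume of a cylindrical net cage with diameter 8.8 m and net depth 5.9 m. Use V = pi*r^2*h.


r = d/2 = 8.8/2 = 4.4 m
Base area = pi*r^2 = pi*4.4^2 = 60.821234 m^2
Volume = 60.821234 * 5.9 = 358.845 m^3

358.845 m^3


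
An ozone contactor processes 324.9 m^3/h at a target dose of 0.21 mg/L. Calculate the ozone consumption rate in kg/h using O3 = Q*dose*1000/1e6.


O3 demand (mg/h) = Q * dose * 1000 = 324.9 * 0.21 * 1000 = 68229 mg/h
Convert mg to kg: 68229 / 1e6 = 0.068229 kg/h

0.068229 kg/h


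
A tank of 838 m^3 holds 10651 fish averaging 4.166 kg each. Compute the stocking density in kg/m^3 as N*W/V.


Total biomass = 10651 fish * 4.166 kg = 44372.066 kg
Density = total biomass / volume = 44372.066 / 838 = 52.95 kg/m^3

52.95 kg/m^3


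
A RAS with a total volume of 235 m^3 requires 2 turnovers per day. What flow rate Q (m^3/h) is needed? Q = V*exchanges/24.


Daily recirculation volume = 235 m^3 * 2 = 470 m^3/day
Flow rate Q = daily volume / 24 h = 470 / 24 = 19.5833 m^3/h

19.5833 m^3/h


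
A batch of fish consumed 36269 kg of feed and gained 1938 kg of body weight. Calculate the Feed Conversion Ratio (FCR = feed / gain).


FCR = feed consumed / weight gained
FCR = 36269 kg / 1938 kg = 18.7147

18.7147


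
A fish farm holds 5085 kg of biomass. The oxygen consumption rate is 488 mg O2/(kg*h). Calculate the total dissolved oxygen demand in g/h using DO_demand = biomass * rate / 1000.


Total O2 consumption (mg/h) = 5085 kg * 488 mg/(kg*h) = 2481480 mg/h
Convert to g/h: 2481480 / 1000 = 2481.48 g/h

2481.48 g/h


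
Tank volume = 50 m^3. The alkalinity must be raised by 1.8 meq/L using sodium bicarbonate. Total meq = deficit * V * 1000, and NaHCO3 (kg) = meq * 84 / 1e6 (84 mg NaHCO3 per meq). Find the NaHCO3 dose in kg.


Tank volume in L = 50 m^3 * 1000 = 50000 L
Total meq required = 1.8 meq/L * 50000 L = 90000 meq
NaHCO3 mass = 90000 meq * 84 mg/meq / 1e6 = 7.56 kg

7.56 kg


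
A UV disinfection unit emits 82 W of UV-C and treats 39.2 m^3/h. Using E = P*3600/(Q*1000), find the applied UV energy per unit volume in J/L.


Energy delivered per hour = 82 W * 3600 s = 295200 J/h
Volume treated per hour = 39.2 m^3/h * 1000 = 39200 L/h
dose = 295200 / 39200 = 7.53061 J/L

7.53061 J/L


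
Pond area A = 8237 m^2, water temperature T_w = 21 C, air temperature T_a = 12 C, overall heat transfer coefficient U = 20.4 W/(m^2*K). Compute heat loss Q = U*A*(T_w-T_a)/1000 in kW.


Temperature difference dT = 21 - 12 = 9 K
Heat loss (W) = U * A * dT = 20.4 * 8237 * 9 = 1512313.2 W
Convert to kW: 1512313.2 / 1000 = 1512.3132 kW

1512.3132 kW


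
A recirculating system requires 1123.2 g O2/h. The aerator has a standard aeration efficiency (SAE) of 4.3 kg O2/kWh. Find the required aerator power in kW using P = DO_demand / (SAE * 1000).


SAE in g O2/kWh = 4.3 * 1000 = 4300 g/kWh
P = DO_demand / SAE_g = 1123.2 / 4300 = 0.261209 kW

0.261209 kW


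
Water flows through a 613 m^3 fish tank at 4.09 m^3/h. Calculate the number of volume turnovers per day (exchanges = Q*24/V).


Daily flow volume = 4.09 m^3/h * 24 h = 98.16 m^3/day
Exchanges = daily flow / tank volume = 98.16 / 613 = 0.160131 exchanges/day

0.160131 exchanges/day


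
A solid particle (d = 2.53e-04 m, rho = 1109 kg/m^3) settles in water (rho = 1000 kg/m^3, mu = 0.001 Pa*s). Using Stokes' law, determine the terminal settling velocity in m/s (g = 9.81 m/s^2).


Density difference: rho_p - rho_f = 1109 - 1000 = 109 kg/m^3
d^2 = (2.53e-04)^2 = 6.4009e-08 m^2
Numerator = (rho_p - rho_f) * g * d^2 = 109 * 9.81 * 6.4009e-08 = 6.8444184e-05
Denominator = 18 * mu = 18 * 0.001 = 0.018
v_s = 6.8444184e-05 / 0.018 = 0.00380245 m/s
Check: Re = rho_f * v_s * d / mu = 1000 * 0.00380245 * 2.53e-04 / 0.001 = 0.962 < 1, so Stokes' law applies.

0.00380245 m/s


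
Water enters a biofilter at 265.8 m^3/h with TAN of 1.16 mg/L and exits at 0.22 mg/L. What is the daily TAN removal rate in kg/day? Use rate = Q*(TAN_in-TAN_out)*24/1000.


Concentration drop: TAN_in - TAN_out = 1.16 - 0.22 = 0.94 mg/L
Hourly TAN removed = Q * dTAN = 265.8 m^3/h * 0.94 mg/L = 249.852 g/h  (m^3/h * mg/L = g/h)
Daily TAN removed = 249.852 * 24 = 5996.448 g/day
Convert to kg/day: 5996.448 / 1000 = 5.996448 kg/day

5.996448 kg/day


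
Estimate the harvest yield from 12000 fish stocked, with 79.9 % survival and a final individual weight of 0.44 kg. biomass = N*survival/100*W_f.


Survivors = 12000 * 79.9/100 = 9588 fish
Harvest biomass = survivors * W_f = 9588 * 0.44 = 4218.72 kg

4218.72 kg


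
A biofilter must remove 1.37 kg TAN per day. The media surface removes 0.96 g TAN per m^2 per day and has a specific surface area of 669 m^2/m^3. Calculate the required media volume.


A = 1.37*1000 / 0.96 = 1427.0833 m^2
V = 1427.0833 / 669 = 2.13316

2.13316 m^3


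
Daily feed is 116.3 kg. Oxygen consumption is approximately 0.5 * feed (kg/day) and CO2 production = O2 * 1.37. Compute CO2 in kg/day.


O2 = 116.3 * 0.5 = 58.15
CO2 = 58.15 * 1.37 = 79.6655

79.6655 kg/day


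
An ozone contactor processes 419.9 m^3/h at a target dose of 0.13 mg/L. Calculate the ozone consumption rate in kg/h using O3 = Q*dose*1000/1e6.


O3 demand (mg/h) = Q * dose * 1000 = 419.9 * 0.13 * 1000 = 54587 mg/h
Convert mg to kg: 54587 / 1e6 = 0.054587 kg/h

0.054587 kg/h


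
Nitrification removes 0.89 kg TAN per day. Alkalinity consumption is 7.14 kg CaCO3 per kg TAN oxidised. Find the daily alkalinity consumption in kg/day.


Alkalinity factor: 7.14 kg CaCO3 consumed per kg TAN nitrified
alk = 0.89 kg TAN * 7.14 = 6.3546 kg CaCO3/day

6.3546 kg CaCO3/day


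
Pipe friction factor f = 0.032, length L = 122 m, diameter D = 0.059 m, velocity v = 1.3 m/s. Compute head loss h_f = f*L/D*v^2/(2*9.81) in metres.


v^2 = 1.3^2 = 1.69 m^2/s^2
L/D = 122/0.059 = 2067.7966
h_f = f*(L/D)*v^2/(2g) = 0.032 * 2067.7966 * 1.69 / 19.62 = 5.69961 m

5.69961 m


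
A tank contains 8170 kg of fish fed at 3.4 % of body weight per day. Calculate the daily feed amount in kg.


Feeding rate fraction = 3.4% / 100 = 0.034
Daily feed = 8170 kg * 0.034 = 277.78 kg/day

277.78 kg/day


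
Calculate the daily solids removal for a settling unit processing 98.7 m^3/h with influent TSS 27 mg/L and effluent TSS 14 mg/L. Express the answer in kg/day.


Concentration drop: TSS_in - TSS_out = 27 - 14 = 13 mg/L
Hourly solids removed = Q * dTSS = 98.7 m^3/h * 13 mg/L = 1283.1 g/h  (m^3/h * mg/L = g/h)
Daily solids removed = 1283.1 * 24 = 30794.4 g/day
Convert g to kg: 30794.4 / 1000 = 30.7944 kg/day

30.7944 kg/day


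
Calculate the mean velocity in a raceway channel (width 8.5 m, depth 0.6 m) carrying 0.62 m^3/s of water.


Cross-sectional area = W * d = 8.5 * 0.6 = 5.1 m^2
Velocity = Q / A = 0.62 / 5.1 = 0.121569 m/s

0.121569 m/s


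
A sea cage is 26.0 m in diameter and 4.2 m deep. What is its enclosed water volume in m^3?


r = d/2 = 26.0/2 = 13 m
Base area = pi*r^2 = pi*13^2 = 530.92916 m^2
Volume = 530.92916 * 4.2 = 2229.9 m^3

2229.9 m^3


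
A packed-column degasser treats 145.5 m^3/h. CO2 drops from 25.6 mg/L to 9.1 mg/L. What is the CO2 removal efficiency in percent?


CO2_out / CO2_in = 9.1 / 25.6 = 0.35546875
Fraction remaining = 0.35546875
efficiency = (1 - 0.35546875) * 100 = 64.4531 %

64.4531 %


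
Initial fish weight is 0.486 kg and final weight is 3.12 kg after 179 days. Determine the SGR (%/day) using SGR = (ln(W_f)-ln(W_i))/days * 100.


ln(W_f) = ln(3.12) = 1.137833
ln(W_i) = ln(0.486) = -0.72154666
ln(W_f) - ln(W_i) = 1.137833 - -0.72154666 = 1.8593797
SGR = 1.8593797 / 179 * 100 = 1.03876 %/day

1.03876 %/day


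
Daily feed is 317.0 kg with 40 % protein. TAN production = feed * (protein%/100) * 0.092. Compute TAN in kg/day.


Protein in feed = 317.0 * 40/100 = 126.8 kg/day
TAN = protein * 0.092 = 126.8 * 0.092 = 11.6656 kg/day

11.6656 kg/day


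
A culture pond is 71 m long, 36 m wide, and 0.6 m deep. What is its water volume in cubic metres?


Base area = L * W = 71 * 36 = 2556 m^2
Volume = area * depth = 2556 * 0.6 = 1533.6 m^3

1533.6 m^3


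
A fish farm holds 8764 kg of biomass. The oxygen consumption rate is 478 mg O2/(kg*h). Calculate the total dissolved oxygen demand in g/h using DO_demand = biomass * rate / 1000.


Total O2 consumption (mg/h) = 8764 kg * 478 mg/(kg*h) = 4189192 mg/h
Convert to g/h: 4189192 / 1000 = 4189.192 g/h

4189.192 g/h


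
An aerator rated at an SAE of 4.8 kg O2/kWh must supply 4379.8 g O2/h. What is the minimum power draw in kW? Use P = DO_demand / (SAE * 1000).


SAE in g O2/kWh = 4.8 * 1000 = 4800 g/kWh
P = DO_demand / SAE_g = 4379.8 / 4800 = 0.912458 kW

0.912458 kW


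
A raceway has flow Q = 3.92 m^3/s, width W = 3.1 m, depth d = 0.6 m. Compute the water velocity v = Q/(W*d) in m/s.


Cross-sectional area = W * d = 3.1 * 0.6 = 1.86 m^2
Velocity = Q / A = 3.92 / 1.86 = 2.10753 m/s

2.10753 m/s


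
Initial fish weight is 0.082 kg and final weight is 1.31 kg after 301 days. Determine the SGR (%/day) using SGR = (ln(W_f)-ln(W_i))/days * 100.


ln(W_f) = ln(1.31) = 0.27002714
ln(W_i) = ln(0.082) = -2.501036
ln(W_f) - ln(W_i) = 0.27002714 - -2.501036 = 2.7710631
SGR = 2.7710631 / 301 * 100 = 0.920619 %/day

0.920619 %/day


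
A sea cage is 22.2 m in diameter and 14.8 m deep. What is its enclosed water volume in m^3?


r = d/2 = 22.2/2 = 11.1 m
Base area = pi*r^2 = pi*11.1^2 = 387.07563 m^2
Volume = 387.07563 * 14.8 = 5728.72 m^3

5728.72 m^3


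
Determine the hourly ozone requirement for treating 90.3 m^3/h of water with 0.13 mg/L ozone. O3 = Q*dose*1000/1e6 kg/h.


O3 demand (mg/h) = Q * dose * 1000 = 90.3 * 0.13 * 1000 = 11739 mg/h
Convert mg to kg: 11739 / 1e6 = 0.011739 kg/h

0.011739 kg/h


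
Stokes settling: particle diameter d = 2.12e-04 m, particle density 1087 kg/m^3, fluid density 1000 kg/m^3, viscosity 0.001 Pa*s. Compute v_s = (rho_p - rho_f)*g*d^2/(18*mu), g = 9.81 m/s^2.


Density difference: rho_p - rho_f = 1087 - 1000 = 87 kg/m^3
d^2 = (2.12e-04)^2 = 4.4944e-08 m^2
Numerator = (rho_p - rho_f) * g * d^2 = 87 * 9.81 * 4.4944e-08 = 3.8358356e-05
Denominator = 18 * mu = 18 * 0.001 = 0.018
v_s = 3.8358356e-05 / 0.018 = 0.00213102 m/s
Check: Re = rho_f * v_s * d / mu = 1000 * 0.00213102 * 2.12e-04 / 0.001 = 0.452 < 1, so Stokes' law applies.

0.00213102 m/s


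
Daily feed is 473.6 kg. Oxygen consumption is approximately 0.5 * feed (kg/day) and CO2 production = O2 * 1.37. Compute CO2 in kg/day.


O2 = 473.6 * 0.5 = 236.8
CO2 = 236.8 * 1.37 = 324.416

324.416 kg/day


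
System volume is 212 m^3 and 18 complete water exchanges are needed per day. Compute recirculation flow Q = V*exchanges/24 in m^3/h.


Daily recirculation volume = 212 m^3 * 18 = 3816 m^3/day
Flow rate Q = daily volume / 24 h = 3816 / 24 = 159 m^3/h

159 m^3/h


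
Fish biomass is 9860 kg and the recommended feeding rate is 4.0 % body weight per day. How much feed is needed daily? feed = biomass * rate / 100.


Feeding rate fraction = 4.0% / 100 = 0.04
Daily feed = 9860 kg * 0.04 = 394.4 kg/day

394.4 kg/day


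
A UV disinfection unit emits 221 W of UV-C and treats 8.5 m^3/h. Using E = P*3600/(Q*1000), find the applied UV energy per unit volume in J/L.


Energy delivered per hour = 221 W * 3600 s = 795600 J/h
Volume treated per hour = 8.5 m^3/h * 1000 = 8500 L/h
dose = 795600 / 8500 = 93.6 J/L

93.6 J/L


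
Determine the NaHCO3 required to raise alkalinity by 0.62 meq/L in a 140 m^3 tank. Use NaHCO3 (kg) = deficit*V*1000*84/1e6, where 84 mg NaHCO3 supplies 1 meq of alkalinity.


Tank volume in L = 140 m^3 * 1000 = 140000 L
Total meq required = 0.62 meq/L * 140000 L = 86800 meq
NaHCO3 mass = 86800 meq * 84 mg/meq / 1e6 = 7.2912 kg

7.2912 kg


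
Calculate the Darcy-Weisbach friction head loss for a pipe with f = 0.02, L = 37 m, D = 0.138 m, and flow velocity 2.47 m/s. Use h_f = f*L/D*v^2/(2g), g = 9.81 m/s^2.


v^2 = 2.47^2 = 6.1009 m^2/s^2
L/D = 37/0.138 = 268.11594
h_f = f*(L/D)*v^2/(2g) = 0.02 * 268.11594 * 6.1009 / 19.62 = 1.66743 m

1.66743 m


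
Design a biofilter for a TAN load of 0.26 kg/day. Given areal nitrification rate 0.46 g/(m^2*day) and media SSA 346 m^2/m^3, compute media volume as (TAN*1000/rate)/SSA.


A = 0.26*1000 / 0.46 = 565.21739 m^2
V = 565.21739 / 346 = 1.63358

1.63358 m^3


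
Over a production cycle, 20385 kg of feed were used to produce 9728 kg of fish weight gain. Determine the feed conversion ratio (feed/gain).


FCR = feed consumed / weight gained
FCR = 20385 kg / 9728 kg = 2.0955

2.0955


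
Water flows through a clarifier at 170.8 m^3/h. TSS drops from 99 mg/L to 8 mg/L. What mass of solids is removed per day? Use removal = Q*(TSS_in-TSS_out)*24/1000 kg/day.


Concentration drop: TSS_in - TSS_out = 99 - 8 = 91 mg/L
Hourly solids removed = Q * dTSS = 170.8 m^3/h * 91 mg/L = 15542.8 g/h  (m^3/h * mg/L = g/h)
Daily solids removed = 15542.8 * 24 = 373027.2 g/day
Convert g to kg: 373027.2 / 1000 = 373.0272 kg/day

373.0272 kg/day


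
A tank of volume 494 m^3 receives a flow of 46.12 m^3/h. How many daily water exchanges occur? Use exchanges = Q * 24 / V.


Daily flow volume = 46.12 m^3/h * 24 h = 1106.88 m^3/day
Exchanges = daily flow / tank volume = 1106.88 / 494 = 2.24065 exchanges/day

2.24065 exchanges/day


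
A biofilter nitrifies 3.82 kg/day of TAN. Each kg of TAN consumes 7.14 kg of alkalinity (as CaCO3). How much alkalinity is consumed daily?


Alkalinity factor: 7.14 kg CaCO3 consumed per kg TAN nitrified
alk = 3.82 kg TAN * 7.14 = 27.2748 kg CaCO3/day

27.2748 kg CaCO3/day


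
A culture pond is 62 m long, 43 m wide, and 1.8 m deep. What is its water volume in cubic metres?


Base area = L * W = 62 * 43 = 2666 m^2
Volume = area * depth = 2666 * 1.8 = 4798.8 m^3

4798.8 m^3


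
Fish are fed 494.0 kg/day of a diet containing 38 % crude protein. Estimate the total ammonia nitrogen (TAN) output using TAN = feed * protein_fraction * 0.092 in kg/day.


Protein in feed = 494.0 * 38/100 = 187.72 kg/day
TAN = protein * 0.092 = 187.72 * 0.092 = 17.27024 kg/day

17.27024 kg/day


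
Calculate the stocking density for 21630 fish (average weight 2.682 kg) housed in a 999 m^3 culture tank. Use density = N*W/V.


Total biomass = 21630 fish * 2.682 kg = 58011.66 kg
Density = total biomass / volume = 58011.66 / 999 = 58.0697 kg/m^3

58.0697 kg/m^3


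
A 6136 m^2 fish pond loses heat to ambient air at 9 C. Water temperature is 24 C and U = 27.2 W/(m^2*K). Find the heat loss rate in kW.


Temperature difference dT = 24 - 9 = 15 K
Heat loss (W) = U * A * dT = 27.2 * 6136 * 15 = 2503488 W
Convert to kW: 2503488 / 1000 = 2503.488 kW

2503.488 kW


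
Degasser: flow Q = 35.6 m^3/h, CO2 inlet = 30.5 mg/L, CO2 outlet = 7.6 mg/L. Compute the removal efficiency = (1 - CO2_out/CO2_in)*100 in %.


CO2_out / CO2_in = 7.6 / 30.5 = 0.24918033
Fraction remaining = 0.24918033
efficiency = (1 - 0.24918033) * 100 = 75.082 %

75.082 %


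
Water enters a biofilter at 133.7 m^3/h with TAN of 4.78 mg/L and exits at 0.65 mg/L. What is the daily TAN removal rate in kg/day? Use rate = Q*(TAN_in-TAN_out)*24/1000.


Concentration drop: TAN_in - TAN_out = 4.78 - 0.65 = 4.13 mg/L
Hourly TAN removed = Q * dTAN = 133.7 m^3/h * 4.13 mg/L = 552.181 g/h  (m^3/h * mg/L = g/h)
Daily TAN removed = 552.181 * 24 = 13252.344 g/day
Convert to kg/day: 13252.344 / 1000 = 13.252344 kg/day

13.252344 kg/day


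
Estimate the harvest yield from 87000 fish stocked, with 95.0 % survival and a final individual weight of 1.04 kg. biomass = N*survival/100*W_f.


Survivors = 87000 * 95.0/100 = 82650 fish
Harvest biomass = survivors * W_f = 82650 * 1.04 = 85956 kg

85956 kg


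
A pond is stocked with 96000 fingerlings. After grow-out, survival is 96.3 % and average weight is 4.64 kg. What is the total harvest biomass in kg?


Survivors = 96000 * 96.3/100 = 92448 fish
Harvest biomass = survivors * W_f = 92448 * 4.64 = 428958.72 kg

428958.72 kg


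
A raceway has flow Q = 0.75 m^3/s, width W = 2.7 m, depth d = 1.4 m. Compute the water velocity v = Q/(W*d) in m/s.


Cross-sectional area = W * d = 2.7 * 1.4 = 3.78 m^2
Velocity = Q / A = 0.75 / 3.78 = 0.198413 m/s

0.198413 m/s


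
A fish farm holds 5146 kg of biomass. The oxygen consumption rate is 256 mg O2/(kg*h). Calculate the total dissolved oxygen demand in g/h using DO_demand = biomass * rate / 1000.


Total O2 consumption (mg/h) = 5146 kg * 256 mg/(kg*h) = 1317376 mg/h
Convert to g/h: 1317376 / 1000 = 1317.376 g/h

1317.376 g/h


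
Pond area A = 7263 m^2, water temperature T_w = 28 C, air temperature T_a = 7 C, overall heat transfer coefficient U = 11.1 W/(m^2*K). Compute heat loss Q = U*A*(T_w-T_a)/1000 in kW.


Temperature difference dT = 28 - 7 = 21 K
Heat loss (W) = U * A * dT = 11.1 * 7263 * 21 = 1693005.3 W
Convert to kW: 1693005.3 / 1000 = 1693.0053 kW

1693.0053 kW


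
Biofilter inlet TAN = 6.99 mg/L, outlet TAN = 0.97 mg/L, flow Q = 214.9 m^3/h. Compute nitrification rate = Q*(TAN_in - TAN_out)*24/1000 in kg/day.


Concentration drop: TAN_in - TAN_out = 6.99 - 0.97 = 6.02 mg/L
Hourly TAN removed = Q * dTAN = 214.9 m^3/h * 6.02 mg/L = 1293.698 g/h  (m^3/h * mg/L = g/h)
Daily TAN removed = 1293.698 * 24 = 31048.752 g/day
Convert to kg/day: 31048.752 / 1000 = 31.048752 kg/day

31.048752 kg/day


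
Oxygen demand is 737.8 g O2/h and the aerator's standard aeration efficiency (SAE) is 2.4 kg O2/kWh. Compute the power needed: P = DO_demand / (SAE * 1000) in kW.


SAE in g O2/kWh = 2.4 * 1000 = 2400 g/kWh
P = DO_demand / SAE_g = 737.8 / 2400 = 0.307417 kW

0.307417 kW


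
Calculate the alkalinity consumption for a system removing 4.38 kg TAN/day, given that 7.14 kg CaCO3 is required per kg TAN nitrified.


Alkalinity factor: 7.14 kg CaCO3 consumed per kg TAN nitrified
alk = 4.38 kg TAN * 7.14 = 31.2732 kg CaCO3/day

31.2732 kg CaCO3/day


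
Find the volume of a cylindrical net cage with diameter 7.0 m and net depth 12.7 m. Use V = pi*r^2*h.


r = d/2 = 7.0/2 = 3.5 m
Base area = pi*r^2 = pi*3.5^2 = 38.48451 m^2
Volume = 38.48451 * 12.7 = 488.753 m^3

488.753 m^3


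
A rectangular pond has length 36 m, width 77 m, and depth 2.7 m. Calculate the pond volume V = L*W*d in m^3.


Base area = L * W = 36 * 77 = 2772 m^2
Volume = area * depth = 2772 * 2.7 = 7484.4 m^3

7484.4 m^3


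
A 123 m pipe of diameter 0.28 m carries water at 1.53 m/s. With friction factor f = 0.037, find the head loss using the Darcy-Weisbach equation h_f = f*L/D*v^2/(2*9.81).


v^2 = 1.53^2 = 2.3409 m^2/s^2
L/D = 123/0.28 = 439.28571
h_f = f*(L/D)*v^2/(2g) = 0.037 * 439.28571 * 2.3409 / 19.62 = 1.93924 m

1.93924 m


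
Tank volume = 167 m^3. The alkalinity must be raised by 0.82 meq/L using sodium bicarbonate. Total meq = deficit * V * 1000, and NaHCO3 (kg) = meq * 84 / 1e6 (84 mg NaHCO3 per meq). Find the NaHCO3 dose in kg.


Tank volume in L = 167 m^3 * 1000 = 167000 L
Total meq required = 0.82 meq/L * 167000 L = 136940 meq
NaHCO3 mass = 136940 meq * 84 mg/meq / 1e6 = 11.503 kg

11.503 kg


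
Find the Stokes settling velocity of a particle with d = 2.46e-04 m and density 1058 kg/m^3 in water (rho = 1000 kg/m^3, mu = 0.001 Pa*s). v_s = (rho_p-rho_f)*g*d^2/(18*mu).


Density difference: rho_p - rho_f = 1058 - 1000 = 58 kg/m^3
d^2 = (2.46e-04)^2 = 6.0516e-08 m^2
Numerator = (rho_p - rho_f) * g * d^2 = 58 * 9.81 * 6.0516e-08 = 3.4432394e-05
Denominator = 18 * mu = 18 * 0.001 = 0.018
v_s = 3.4432394e-05 / 0.018 = 0.00191291 m/s
Check: Re = rho_f * v_s * d / mu = 1000 * 0.00191291 * 2.46e-04 / 0.001 = 0.471 < 1, so Stokes' law applies.

0.00191291 m/s


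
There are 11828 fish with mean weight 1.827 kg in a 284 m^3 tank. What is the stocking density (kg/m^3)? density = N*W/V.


Total biomass = 11828 fish * 1.827 kg = 21609.756 kg
Density = total biomass / volume = 21609.756 / 284 = 76.0907 kg/m^3

76.0907 kg/m^3


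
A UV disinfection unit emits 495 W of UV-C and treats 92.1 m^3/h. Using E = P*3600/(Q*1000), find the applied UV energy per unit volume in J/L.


Energy delivered per hour = 495 W * 3600 s = 1782000 J/h
Volume treated per hour = 92.1 m^3/h * 1000 = 92100 L/h
dose = 1782000 / 92100 = 19.3485 J/L

19.3485 J/L


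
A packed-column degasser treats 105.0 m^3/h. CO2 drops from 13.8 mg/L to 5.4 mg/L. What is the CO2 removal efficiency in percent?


CO2_out / CO2_in = 5.4 / 13.8 = 0.39130435
Fraction remaining = 0.39130435
efficiency = (1 - 0.39130435) * 100 = 60.8696 %

60.8696 %


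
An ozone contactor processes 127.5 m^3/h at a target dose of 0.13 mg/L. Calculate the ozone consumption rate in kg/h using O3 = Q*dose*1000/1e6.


O3 demand (mg/h) = Q * dose * 1000 = 127.5 * 0.13 * 1000 = 16575 mg/h
Convert mg to kg: 16575 / 1e6 = 0.016575 kg/h

0.016575 kg/h


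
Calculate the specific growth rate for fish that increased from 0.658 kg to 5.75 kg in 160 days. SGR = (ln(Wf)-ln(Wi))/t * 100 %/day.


ln(W_f) = ln(5.75) = 1.7491999
ln(W_i) = ln(0.658) = -0.41855035
ln(W_f) - ln(W_i) = 1.7491999 - -0.41855035 = 2.1677503
SGR = 2.1677503 / 160 * 100 = 1.35484 %/day

1.35484 %/day


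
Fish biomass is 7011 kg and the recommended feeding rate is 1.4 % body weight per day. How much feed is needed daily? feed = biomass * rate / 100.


Feeding rate fraction = 1.4% / 100 = 0.014
Daily feed = 7011 kg * 0.014 = 98.154 kg/day

98.154 kg/day


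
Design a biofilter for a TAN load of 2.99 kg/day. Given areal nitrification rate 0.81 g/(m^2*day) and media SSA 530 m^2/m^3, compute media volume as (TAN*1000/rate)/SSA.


A = 2.99*1000 / 0.81 = 3691.358 m^2
V = 3691.358 / 530 = 6.96483

6.96483 m^3


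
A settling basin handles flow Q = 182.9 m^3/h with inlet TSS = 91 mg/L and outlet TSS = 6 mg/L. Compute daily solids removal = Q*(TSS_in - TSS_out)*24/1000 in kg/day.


Concentration drop: TSS_in - TSS_out = 91 - 6 = 85 mg/L
Hourly solids removed = Q * dTSS = 182.9 m^3/h * 85 mg/L = 15546.5 g/h  (m^3/h * mg/L = g/h)
Daily solids removed = 15546.5 * 24 = 373116 g/day
Convert g to kg: 373116 / 1000 = 373.116 kg/day

373.116 kg/day


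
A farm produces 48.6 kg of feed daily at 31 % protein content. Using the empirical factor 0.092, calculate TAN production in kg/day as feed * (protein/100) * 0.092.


Protein in feed = 48.6 * 31/100 = 15.066 kg/day
TAN = protein * 0.092 = 15.066 * 0.092 = 1.386072 kg/day

1.386072 kg/day


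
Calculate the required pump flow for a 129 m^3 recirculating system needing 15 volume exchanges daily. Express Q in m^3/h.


Daily recirculation volume = 129 m^3 * 15 = 1935 m^3/day
Flow rate Q = daily volume / 24 h = 1935 / 24 = 80.625 m^3/h

80.625 m^3/h


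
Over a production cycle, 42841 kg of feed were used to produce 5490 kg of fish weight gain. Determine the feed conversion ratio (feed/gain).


FCR = feed consumed / weight gained
FCR = 42841 kg / 5490 kg = 7.80346

7.80346


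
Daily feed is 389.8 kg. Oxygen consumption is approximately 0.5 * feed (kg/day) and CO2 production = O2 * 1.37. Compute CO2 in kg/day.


O2 = 389.8 * 0.5 = 194.9
CO2 = 194.9 * 1.37 = 267.013

267.013 kg/day


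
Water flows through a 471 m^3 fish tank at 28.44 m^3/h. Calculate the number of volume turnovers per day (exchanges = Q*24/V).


Daily flow volume = 28.44 m^3/h * 24 h = 682.56 m^3/day
Exchanges = daily flow / tank volume = 682.56 / 471 = 1.44917 exchanges/day

1.44917 exchanges/day


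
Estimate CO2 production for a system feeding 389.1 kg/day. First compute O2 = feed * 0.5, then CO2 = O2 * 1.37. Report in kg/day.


O2 = 389.1 * 0.5 = 194.55
CO2 = 194.55 * 1.37 = 266.5335

266.5335 kg/day


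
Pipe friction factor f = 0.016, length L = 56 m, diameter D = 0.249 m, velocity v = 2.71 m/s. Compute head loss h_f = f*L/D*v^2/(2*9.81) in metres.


v^2 = 2.71^2 = 7.3441 m^2/s^2
L/D = 56/0.249 = 224.8996
h_f = f*(L/D)*v^2/(2g) = 0.016 * 224.8996 * 7.3441 / 19.62 = 1.34694 m

1.34694 m


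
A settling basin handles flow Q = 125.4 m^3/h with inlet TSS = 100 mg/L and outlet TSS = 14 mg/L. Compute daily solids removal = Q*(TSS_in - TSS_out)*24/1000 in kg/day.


Concentration drop: TSS_in - TSS_out = 100 - 14 = 86 mg/L
Hourly solids removed = Q * dTSS = 125.4 m^3/h * 86 mg/L = 10784.4 g/h  (m^3/h * mg/L = g/h)
Daily solids removed = 10784.4 * 24 = 258825.6 g/day
Convert g to kg: 258825.6 / 1000 = 258.8256 kg/day

258.8256 kg/day


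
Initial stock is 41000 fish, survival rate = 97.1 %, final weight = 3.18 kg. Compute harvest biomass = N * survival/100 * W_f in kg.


Survivors = 41000 * 97.1/100 = 39811 fish
Harvest biomass = survivors * W_f = 39811 * 3.18 = 126598.98 kg

126598.98 kg


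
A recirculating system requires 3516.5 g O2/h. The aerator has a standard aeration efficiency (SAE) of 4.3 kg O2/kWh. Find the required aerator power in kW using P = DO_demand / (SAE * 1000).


SAE in g O2/kWh = 4.3 * 1000 = 4300 g/kWh
P = DO_demand / SAE_g = 3516.5 / 4300 = 0.817791 kW

0.817791 kW


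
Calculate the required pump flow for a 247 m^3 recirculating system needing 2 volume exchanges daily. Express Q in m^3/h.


Daily recirculation volume = 247 m^3 * 2 = 494 m^3/day
Flow rate Q = daily volume / 24 h = 494 / 24 = 20.5833 m^3/h

20.5833 m^3/h


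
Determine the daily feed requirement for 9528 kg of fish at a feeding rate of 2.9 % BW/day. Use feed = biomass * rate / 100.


Feeding rate fraction = 2.9% / 100 = 0.029
Daily feed = 9528 kg * 0.029 = 276.312 kg/day

276.312 kg/day


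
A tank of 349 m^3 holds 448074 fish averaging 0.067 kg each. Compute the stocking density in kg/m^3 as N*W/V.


Total biomass = 448074 fish * 0.067 kg = 30020.958 kg
Density = total biomass / volume = 30020.958 / 349 = 86.0199 kg/m^3

86.0199 kg/m^3


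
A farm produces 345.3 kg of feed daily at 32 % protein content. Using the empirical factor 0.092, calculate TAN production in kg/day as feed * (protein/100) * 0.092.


Protein in feed = 345.3 * 32/100 = 110.496 kg/day
TAN = protein * 0.092 = 110.496 * 0.092 = 10.165632 kg/day

10.165632 kg/day


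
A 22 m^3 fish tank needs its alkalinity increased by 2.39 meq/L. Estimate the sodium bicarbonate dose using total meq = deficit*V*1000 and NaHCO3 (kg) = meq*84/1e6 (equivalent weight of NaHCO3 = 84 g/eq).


Tank volume in L = 22 m^3 * 1000 = 22000 L
Total meq required = 2.39 meq/L * 22000 L = 52580 meq
NaHCO3 mass = 52580 meq * 84 mg/meq / 1e6 = 4.41672 kg

4.41672 kg


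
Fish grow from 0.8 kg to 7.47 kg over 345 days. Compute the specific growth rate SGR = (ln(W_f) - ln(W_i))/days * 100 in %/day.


ln(W_f) = ln(7.47) = 2.010895
ln(W_i) = ln(0.8) = -0.22314355
ln(W_f) - ln(W_i) = 2.010895 - -0.22314355 = 2.2340386
SGR = 2.2340386 / 345 * 100 = 0.647547 %/day

0.647547 %/day


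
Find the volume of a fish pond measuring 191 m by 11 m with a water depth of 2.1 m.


Base area = L * W = 191 * 11 = 2101 m^2
Volume = area * depth = 2101 * 2.1 = 4412.1 m^3

4412.1 m^3


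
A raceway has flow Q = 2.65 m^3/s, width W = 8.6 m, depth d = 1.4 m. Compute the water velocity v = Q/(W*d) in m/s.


Cross-sectional area = W * d = 8.6 * 1.4 = 12.04 m^2
Velocity = Q / A = 2.65 / 12.04 = 0.2201 m/s

0.2201 m/s


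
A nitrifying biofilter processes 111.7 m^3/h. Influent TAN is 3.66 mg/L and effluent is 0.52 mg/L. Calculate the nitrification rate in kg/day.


Concentration drop: TAN_in - TAN_out = 3.66 - 0.52 = 3.14 mg/L
Hourly TAN removed = Q * dTAN = 111.7 m^3/h * 3.14 mg/L = 350.738 g/h  (m^3/h * mg/L = g/h)
Daily TAN removed = 350.738 * 24 = 8417.712 g/day
Convert to kg/day: 8417.712 / 1000 = 8.417712 kg/day

8.417712 kg/day


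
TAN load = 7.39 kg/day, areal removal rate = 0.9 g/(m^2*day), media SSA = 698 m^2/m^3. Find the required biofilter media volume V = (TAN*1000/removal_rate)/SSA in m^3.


A = 7.39*1000 / 0.9 = 8211.1111 m^2
V = 8211.1111 / 698 = 11.7638

11.7638 m^3


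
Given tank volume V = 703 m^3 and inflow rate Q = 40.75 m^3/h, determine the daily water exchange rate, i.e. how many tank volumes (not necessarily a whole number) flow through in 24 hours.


Daily flow volume = 40.75 m^3/h * 24 h = 978 m^3/day
Exchanges = daily flow / tank volume = 978 / 703 = 1.39118 exchanges/day

1.39118 exchanges/day


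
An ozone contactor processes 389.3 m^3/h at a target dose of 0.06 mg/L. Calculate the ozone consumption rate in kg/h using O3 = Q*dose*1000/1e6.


O3 demand (mg/h) = Q * dose * 1000 = 389.3 * 0.06 * 1000 = 23358 mg/h
Convert mg to kg: 23358 / 1e6 = 0.023358 kg/h

0.023358 kg/h


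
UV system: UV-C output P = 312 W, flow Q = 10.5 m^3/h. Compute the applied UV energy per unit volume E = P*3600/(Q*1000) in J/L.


Energy delivered per hour = 312 W * 3600 s = 1123200 J/h
Volume treated per hour = 10.5 m^3/h * 1000 = 10500 L/h
dose = 1123200 / 10500 = 106.971 J/L

106.971 J/L


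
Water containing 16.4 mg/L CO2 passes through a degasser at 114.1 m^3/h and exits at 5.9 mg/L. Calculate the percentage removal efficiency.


CO2_out / CO2_in = 5.9 / 16.4 = 0.3597561
Fraction remaining = 0.3597561
efficiency = (1 - 0.3597561) * 100 = 64.0244 %

64.0244 %


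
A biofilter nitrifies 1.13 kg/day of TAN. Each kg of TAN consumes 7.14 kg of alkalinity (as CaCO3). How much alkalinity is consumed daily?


Alkalinity factor: 7.14 kg CaCO3 consumed per kg TAN nitrified
alk = 1.13 kg TAN * 7.14 = 8.0682 kg CaCO3/day

8.0682 kg CaCO3/day


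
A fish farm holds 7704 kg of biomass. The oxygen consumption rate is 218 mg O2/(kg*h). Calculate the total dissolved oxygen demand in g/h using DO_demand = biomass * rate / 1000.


Total O2 consumption (mg/h) = 7704 kg * 218 mg/(kg*h) = 1679472 mg/h
Convert to g/h: 1679472 / 1000 = 1679.472 g/h

1679.472 g/h


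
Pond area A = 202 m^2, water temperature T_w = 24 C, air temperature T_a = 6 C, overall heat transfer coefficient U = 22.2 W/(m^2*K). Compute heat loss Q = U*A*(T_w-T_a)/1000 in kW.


Temperature difference dT = 24 - 6 = 18 K
Heat loss (W) = U * A * dT = 22.2 * 202 * 18 = 80719.2 W
Convert to kW: 80719.2 / 1000 = 80.7192 kW

80.7192 kW


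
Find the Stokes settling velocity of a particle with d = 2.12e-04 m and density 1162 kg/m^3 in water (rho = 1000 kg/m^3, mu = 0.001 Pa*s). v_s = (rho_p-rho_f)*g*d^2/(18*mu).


Density difference: rho_p - rho_f = 1162 - 1000 = 162 kg/m^3
d^2 = (2.12e-04)^2 = 4.4944e-08 m^2
Numerator = (rho_p - rho_f) * g * d^2 = 162 * 9.81 * 4.4944e-08 = 7.1425904e-05
Denominator = 18 * mu = 18 * 0.001 = 0.018
v_s = 7.1425904e-05 / 0.018 = 0.00396811 m/s
Check: Re = rho_f * v_s * d / mu = 1000 * 0.00396811 * 2.12e-04 / 0.001 = 0.841 < 1, so Stokes' law applies.

0.00396811 m/s


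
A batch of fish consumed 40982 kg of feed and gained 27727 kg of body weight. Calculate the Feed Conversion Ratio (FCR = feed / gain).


FCR = feed consumed / weight gained
FCR = 40982 kg / 27727 kg = 1.47805

1.47805


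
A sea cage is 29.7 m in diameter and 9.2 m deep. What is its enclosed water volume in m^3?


r = d/2 = 29.7/2 = 14.85 m
Base area = pi*r^2 = pi*14.85^2 = 692.79187 m^2
Volume = 692.79187 * 9.2 = 6373.69 m^3

6373.69 m^3


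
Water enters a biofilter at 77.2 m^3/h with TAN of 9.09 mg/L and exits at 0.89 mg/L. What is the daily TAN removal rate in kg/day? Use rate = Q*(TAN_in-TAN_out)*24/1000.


Concentration drop: TAN_in - TAN_out = 9.09 - 0.89 = 8.2 mg/L
Hourly TAN removed = Q * dTAN = 77.2 m^3/h * 8.2 mg/L = 633.04 g/h  (m^3/h * mg/L = g/h)
Daily TAN removed = 633.04 * 24 = 15192.96 g/day
Convert to kg/day: 15192.96 / 1000 = 15.19296 kg/day

15.19296 kg/day


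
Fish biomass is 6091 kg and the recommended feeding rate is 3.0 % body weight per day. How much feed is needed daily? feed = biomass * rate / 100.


Feeding rate fraction = 3.0% / 100 = 0.03
Daily feed = 6091 kg * 0.03 = 182.73 kg/day

182.73 kg/day


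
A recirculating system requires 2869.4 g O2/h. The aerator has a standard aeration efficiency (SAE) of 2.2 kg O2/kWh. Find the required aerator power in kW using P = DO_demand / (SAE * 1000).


SAE in g O2/kWh = 2.2 * 1000 = 2200 g/kWh
P = DO_demand / SAE_g = 2869.4 / 2200 = 1.30427 kW

1.30427 kW


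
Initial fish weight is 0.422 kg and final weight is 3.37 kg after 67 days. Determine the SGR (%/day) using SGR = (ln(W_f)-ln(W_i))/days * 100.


ln(W_f) = ln(3.37) = 1.2149127
ln(W_i) = ln(0.422) = -0.86274996
ln(W_f) - ln(W_i) = 1.2149127 - -0.86274996 = 2.0776627
SGR = 2.0776627 / 67 * 100 = 3.10099 %/day

3.10099 %/day


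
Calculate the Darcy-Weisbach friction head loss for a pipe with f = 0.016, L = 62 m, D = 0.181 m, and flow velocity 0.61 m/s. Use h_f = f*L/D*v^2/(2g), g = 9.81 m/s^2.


v^2 = 0.61^2 = 0.3721 m^2/s^2
L/D = 62/0.181 = 342.54144
h_f = f*(L/D)*v^2/(2g) = 0.016 * 342.54144 * 0.3721 / 19.62 = 0.103943 m

0.103943 m


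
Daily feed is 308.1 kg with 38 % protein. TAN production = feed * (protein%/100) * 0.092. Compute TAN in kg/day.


Protein in feed = 308.1 * 38/100 = 117.078 kg/day
TAN = protein * 0.092 = 117.078 * 0.092 = 10.771176 kg/day

10.771176 kg/day


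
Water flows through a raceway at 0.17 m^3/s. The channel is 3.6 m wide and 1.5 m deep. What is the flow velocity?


Cross-sectional area = W * d = 3.6 * 1.5 = 5.4 m^2
Velocity = Q / A = 0.17 / 5.4 = 0.0314815 m/s

0.0314815 m/s


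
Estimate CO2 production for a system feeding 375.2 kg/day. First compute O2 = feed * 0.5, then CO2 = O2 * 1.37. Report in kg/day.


O2 = 375.2 * 0.5 = 187.6
CO2 = 187.6 * 1.37 = 257.012

257.012 kg/day


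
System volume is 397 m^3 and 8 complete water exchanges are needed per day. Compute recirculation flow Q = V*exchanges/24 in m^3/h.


Daily recirculation volume = 397 m^3 * 8 = 3176 m^3/day
Flow rate Q = daily volume / 24 h = 3176 / 24 = 132.333 m^3/h

132.333 m^3/h


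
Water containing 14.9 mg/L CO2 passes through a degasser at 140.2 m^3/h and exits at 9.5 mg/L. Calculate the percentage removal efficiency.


CO2_out / CO2_in = 9.5 / 14.9 = 0.63758389
Fraction remaining = 0.63758389
efficiency = (1 - 0.63758389) * 100 = 36.2416 %

36.2416 %


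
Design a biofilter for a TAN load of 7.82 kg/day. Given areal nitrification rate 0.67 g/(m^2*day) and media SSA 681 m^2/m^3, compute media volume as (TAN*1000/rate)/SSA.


A = 7.82*1000 / 0.67 = 11671.642 m^2
V = 11671.642 / 681 = 17.139

17.139 m^3


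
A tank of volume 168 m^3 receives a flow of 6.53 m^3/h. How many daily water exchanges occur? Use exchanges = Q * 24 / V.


Daily flow volume = 6.53 m^3/h * 24 h = 156.72 m^3/day
Exchanges = daily flow / tank volume = 156.72 / 168 = 0.932857 exchanges/day

0.932857 exchanges/day


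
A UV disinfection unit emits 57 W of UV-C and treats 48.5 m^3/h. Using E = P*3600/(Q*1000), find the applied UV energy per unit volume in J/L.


Energy delivered per hour = 57 W * 3600 s = 205200 J/h
Volume treated per hour = 48.5 m^3/h * 1000 = 48500 L/h
dose = 205200 / 48500 = 4.23093 J/L

4.23093 J/L


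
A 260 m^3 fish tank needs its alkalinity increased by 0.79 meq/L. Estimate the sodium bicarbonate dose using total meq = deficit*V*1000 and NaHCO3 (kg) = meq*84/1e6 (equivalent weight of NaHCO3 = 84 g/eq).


Tank volume in L = 260 m^3 * 1000 = 260000 L
Total meq required = 0.79 meq/L * 260000 L = 205400 meq
NaHCO3 mass = 205400 meq * 84 mg/meq / 1e6 = 17.2536 kg

17.2536 kg


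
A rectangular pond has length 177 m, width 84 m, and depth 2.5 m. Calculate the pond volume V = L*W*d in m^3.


Base area = L * W = 177 * 84 = 14868 m^2
Volume = area * depth = 14868 * 2.5 = 37170 m^3

37170 m^3


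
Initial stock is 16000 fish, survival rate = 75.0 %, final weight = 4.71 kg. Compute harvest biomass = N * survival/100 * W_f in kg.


Survivors = 16000 * 75.0/100 = 12000 fish
Harvest biomass = survivors * W_f = 12000 * 4.71 = 56520 kg

56520 kg


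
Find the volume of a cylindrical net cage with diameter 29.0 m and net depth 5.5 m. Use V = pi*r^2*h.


r = d/2 = 29.0/2 = 14.5 m
Base area = pi*r^2 = pi*14.5^2 = 660.51986 m^2
Volume = 660.51986 * 5.5 = 3632.86 m^3

3632.86 m^3


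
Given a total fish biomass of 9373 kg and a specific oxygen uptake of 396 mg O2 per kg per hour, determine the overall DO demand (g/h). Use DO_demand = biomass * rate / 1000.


Total O2 consumption (mg/h) = 9373 kg * 396 mg/(kg*h) = 3711708 mg/h
Convert to g/h: 3711708 / 1000 = 3711.708 g/h

3711.708 g/h
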